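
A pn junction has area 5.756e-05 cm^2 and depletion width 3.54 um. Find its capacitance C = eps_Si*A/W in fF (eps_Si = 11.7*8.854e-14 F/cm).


Step 1: eps_Si = 11.7 * 8.854e-14 = 1.035918e-12 F/cm
Step 2: W in cm = 3.54 * 1e-4 = 3.54e-04 cm
Step 3: C = 1.035918e-12 * 5.756e-05 / 3.54e-04 = 1.684391e-13 F
Step 4: C = 168.44 fF

168.44


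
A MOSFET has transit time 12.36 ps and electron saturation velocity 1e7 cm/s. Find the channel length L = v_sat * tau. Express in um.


Step 1: tau in seconds = 12.36 ps * 1e-12 = 1.2360e-11 s
Step 2: L = v_sat * tau = 1e7 * 1.2360e-11 = 1.2360e-04 cm
Step 3: L in um = 1.2360e-04 * 1e4 = 1.236 um

1.236


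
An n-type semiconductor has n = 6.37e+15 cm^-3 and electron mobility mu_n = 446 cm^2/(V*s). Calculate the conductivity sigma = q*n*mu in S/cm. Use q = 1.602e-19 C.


Step 1: sigma = q * n * mu
Step 2: sigma = 1.602e-19 * 6.37e+15 * 446
Step 3: sigma = 4.551e-01 S/cm

4.551e-01


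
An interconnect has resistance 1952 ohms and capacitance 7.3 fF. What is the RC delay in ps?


Step 1: tau = R * C
Step 2: tau = 1952 * 7.3 fF = 1952 * 7.3e-15 F
Step 3: tau = 1.42496e-11 s = 14.2496 ps

14.2496


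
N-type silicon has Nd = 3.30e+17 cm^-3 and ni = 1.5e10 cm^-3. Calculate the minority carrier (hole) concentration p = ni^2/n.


Step 1: Since Nd >> ni, n ≈ Nd = 3.30e+17 cm^-3
Step 2: p = ni^2 / n = (1.5e10)^2 / 3.30e+17
Step 3: p = 2.25e20 / 3.30e+17 = 6.82e+02 cm^-3

6.82e+02


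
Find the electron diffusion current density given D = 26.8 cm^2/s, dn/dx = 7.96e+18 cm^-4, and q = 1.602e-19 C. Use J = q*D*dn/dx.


Step 1: J = q * D * (dn/dx)
Step 2: J = 1.602e-19 * 26.8 * 7.96e+18
Step 3: J = 3.42e+01 A/cm^2

3.42e+01


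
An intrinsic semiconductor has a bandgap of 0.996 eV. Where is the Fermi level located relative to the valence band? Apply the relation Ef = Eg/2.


Step 1: For an intrinsic semiconductor, the Fermi level sits at midgap.
Step 2: Ef = Eg / 2 = 0.996 / 2 = 0.498 eV

0.498


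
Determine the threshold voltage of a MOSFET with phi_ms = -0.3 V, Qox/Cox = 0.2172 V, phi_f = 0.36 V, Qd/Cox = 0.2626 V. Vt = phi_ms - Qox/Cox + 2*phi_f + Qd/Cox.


Step 1: Vt = phi_ms - Qox/Cox + 2*phi_f + Qd/Cox
Step 2: Vt = -0.3 - 0.2172 + 2*0.36 + 0.2626
Step 3: Vt = -0.3 - 0.2172 + 0.72 + 0.2626
Step 4: Vt = 0.4654 V

0.4654


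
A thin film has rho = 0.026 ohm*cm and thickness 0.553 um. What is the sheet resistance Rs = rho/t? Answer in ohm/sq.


Step 1: Convert thickness to cm: t = 0.553 um = 5.5300e-05 cm
Step 2: Rs = rho / t = 0.026 / 5.5300e-05
Step 3: Rs = 470.2 ohm/sq

470.2


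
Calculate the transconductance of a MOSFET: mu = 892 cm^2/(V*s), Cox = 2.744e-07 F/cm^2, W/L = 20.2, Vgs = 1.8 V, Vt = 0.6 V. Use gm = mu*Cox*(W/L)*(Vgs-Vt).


Step 1: Vov = Vgs - Vt = 1.8 - 0.6 = 1.2 V
Step 2: gm = mu * Cox * (W/L) * Vov
Step 3: gm = 892 * 2.744e-07 * 20.2 * 1.2 = 5.93e-03 S

5.93e-03


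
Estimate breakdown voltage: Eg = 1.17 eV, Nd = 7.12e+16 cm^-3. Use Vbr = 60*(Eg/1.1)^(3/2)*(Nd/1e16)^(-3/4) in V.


Step 1: Eg/1.1 = 1.17/1.1 = 1.063636
Step 2: (Eg/1.1)^1.5 = 1.063636^1.5 = 1.096957
Step 3: (Nd/1e16)^(-0.75) = (7.12)^(-0.75) = 0.229425
Step 4: Vbr = 60 * 1.096957 * 0.229425 = 15.1 V

15.1


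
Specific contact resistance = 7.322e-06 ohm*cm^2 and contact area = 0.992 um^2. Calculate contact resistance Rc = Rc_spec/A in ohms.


Step 1: Convert area to cm^2: 0.992 um^2 = 9.9200e-09 cm^2
Step 2: Rc = Rc_spec / A = 7.322e-06 / 9.9200e-09
Step 3: Rc = 7.38e+02 ohms

7.38e+02


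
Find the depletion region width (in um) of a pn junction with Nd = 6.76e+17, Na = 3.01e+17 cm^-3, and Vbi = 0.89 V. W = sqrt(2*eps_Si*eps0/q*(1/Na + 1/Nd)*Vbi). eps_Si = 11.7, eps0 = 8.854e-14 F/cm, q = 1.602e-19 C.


Step 1: 1/Na + 1/Nd = 1/3.01e+17 + 1/6.76e+17 = 4.80155e-18
Step 2: 2*eps*eps0/q = 2*11.7*8.854e-14/1.602e-19 = 1.293281e+07
Step 3: W^2 = 1.293281e+07 * 4.80155e-18 * 0.89 = 5.52668e-11
Step 4: W = sqrt(5.52668e-11) = 7.434e-06 cm = 0.07434 um

0.07434


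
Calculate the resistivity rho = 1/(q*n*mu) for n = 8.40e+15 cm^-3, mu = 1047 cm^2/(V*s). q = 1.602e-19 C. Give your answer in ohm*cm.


Step 1: sigma = q * n * mu = 1.602e-19 * 8.40e+15 * 1047 = 1.40893e+00 S/cm
Step 2: rho = 1 / sigma = 1 / 1.40893e+00 = 0.7098 ohm*cm

0.7098


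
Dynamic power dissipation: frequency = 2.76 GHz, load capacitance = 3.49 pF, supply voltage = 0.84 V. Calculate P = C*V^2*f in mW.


Step 1: V^2 = 0.84^2 = 0.7056 V^2
Step 2: P = C*V^2*f = 3.49e-12 F * 0.7056 * 2.76e9 Hz
Step 3: P = 6.79662144e-03 W
Step 4: P = 6.797 mW

6.797


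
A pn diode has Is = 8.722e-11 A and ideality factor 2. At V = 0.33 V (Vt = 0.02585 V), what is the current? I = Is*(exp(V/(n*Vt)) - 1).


Step 1: V/(n*Vt) = 0.33/(2*0.02585) = 6.3830
Step 2: exp(6.3830) = 5.9170e+02
Step 3: I = 8.722e-11 * (5.9170e+02 - 1) = 5.15e-08 A

5.15e-08


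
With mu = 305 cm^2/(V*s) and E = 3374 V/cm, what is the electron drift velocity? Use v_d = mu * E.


Step 1: v_d = mu * E
Step 2: v_d = 305 * 3374 = 1029070
Step 3: v_d = 1.03e+06 cm/s

1.03e+06


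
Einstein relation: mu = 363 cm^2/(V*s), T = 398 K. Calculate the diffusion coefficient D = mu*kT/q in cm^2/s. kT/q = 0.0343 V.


Step 1: D = mu * (kT/q)
Step 2: D = 363 * 0.0343
Step 3: D = 12.45 cm^2/s

12.45


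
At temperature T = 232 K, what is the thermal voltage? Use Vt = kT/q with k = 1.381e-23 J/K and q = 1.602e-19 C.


Step 1: kT = 1.381e-23 * 232 = 3.20392e-21 J
Step 2: Vt = kT/q = 3.20392e-21 / 1.602e-19
Step 3: Vt = 0.02 V

0.02


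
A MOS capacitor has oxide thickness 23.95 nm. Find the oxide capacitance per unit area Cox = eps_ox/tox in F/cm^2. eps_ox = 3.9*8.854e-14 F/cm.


Step 1: eps_ox = 3.9 * 8.854e-14 = 3.45306e-13 F/cm
Step 2: tox in cm = 23.95 nm * 1e-7 = 2.3950e-06 cm
Step 3: Cox = 3.45306e-13 / 2.3950e-06 = 1.44e-07 F/cm^2

1.44e-07


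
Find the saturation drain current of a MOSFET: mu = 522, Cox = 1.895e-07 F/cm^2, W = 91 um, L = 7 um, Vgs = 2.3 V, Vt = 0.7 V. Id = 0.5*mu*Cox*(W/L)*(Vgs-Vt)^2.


Step 1: Overdrive voltage Vov = Vgs - Vt = 2.3 - 0.7 = 1.6 V
Step 2: W/L = 91/7 = 13
Step 3: Id = 0.5 * 522 * 1.895e-07 * 13 * 1.6^2
Step 4: Id = 1.65e-03 A

1.65e-03


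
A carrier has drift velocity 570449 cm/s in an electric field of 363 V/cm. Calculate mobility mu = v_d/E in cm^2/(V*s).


Step 1: mu = v_d / E
Step 2: mu = 570449 / 363
Step 3: mu = 1571.48 cm^2/(V*s)

1571.48


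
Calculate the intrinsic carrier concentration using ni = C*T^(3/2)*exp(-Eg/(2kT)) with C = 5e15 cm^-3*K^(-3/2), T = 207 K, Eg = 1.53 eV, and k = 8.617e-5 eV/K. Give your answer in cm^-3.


Step 1: Compute kT = 8.617e-5 * 207 = 0.01783719 eV
Step 2: Exponent = -Eg/(2kT) = -1.53/(2*0.01783719) = -42.88792
Step 3: T^(3/2) = 207^1.5 = 2978.21
Step 4: ni = 5e15 * 2978.21 * exp(-42.88792) = 3.52e+00 cm^-3

3.52e+00


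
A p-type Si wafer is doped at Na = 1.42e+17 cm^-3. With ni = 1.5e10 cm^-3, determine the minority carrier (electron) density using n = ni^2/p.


Step 1: Majority hole concentration p ≈ Na = 1.42e+17 cm^-3
Step 2: n = ni^2 / Na = (1.5e10)^2 / 1.42e+17
Step 3: n = 1.58e+03 cm^-3

1.58e+03


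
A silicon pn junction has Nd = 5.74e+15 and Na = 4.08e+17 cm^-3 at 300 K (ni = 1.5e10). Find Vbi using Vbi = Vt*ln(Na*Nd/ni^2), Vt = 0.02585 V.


Step 1: Compute Na*Nd/ni^2 = 4.08e+17 * 5.74e+15 / (1.5e10)^2 = 1.0409e+13
Step 2: ln(1.0409e+13) = 29.9737
Step 3: Vbi = 0.02585 * 29.9737 = 0.775 V

0.775


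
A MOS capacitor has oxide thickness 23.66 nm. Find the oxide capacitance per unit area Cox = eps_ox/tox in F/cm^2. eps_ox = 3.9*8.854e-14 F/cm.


Step 1: eps_ox = 3.9 * 8.854e-14 = 3.45306e-13 F/cm
Step 2: tox in cm = 23.66 nm * 1e-7 = 2.3660e-06 cm
Step 3: Cox = 3.45306e-13 / 2.3660e-06 = 1.46e-07 F/cm^2

1.46e-07


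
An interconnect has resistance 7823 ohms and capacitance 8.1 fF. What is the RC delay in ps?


Step 1: tau = R * C
Step 2: tau = 7823 * 8.1 fF = 7823 * 8.1e-15 F
Step 3: tau = 6.33663e-11 s = 63.3663 ps

63.3663


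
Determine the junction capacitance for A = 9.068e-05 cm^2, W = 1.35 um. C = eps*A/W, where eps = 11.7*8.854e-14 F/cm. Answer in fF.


Step 1: eps_Si = 11.7 * 8.854e-14 = 1.035918e-12 F/cm
Step 2: W in cm = 1.35 * 1e-4 = 1.35e-04 cm
Step 3: C = 1.035918e-12 * 9.068e-05 / 1.35e-04 = 6.958300e-13 F
Step 4: C = 695.83 fF

695.83


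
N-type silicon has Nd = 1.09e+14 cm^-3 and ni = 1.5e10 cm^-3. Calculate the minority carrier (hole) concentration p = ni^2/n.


Step 1: Since Nd >> ni, n ≈ Nd = 1.09e+14 cm^-3
Step 2: p = ni^2 / n = (1.5e10)^2 / 1.09e+14
Step 3: p = 2.25e20 / 1.09e+14 = 2.06e+06 cm^-3

2.06e+06


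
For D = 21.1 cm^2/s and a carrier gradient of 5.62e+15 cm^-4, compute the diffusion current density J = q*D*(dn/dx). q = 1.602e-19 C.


Step 1: J = q * D * (dn/dx)
Step 2: J = 1.602e-19 * 21.1 * 5.62e+15
Step 3: J = 1.90e-02 A/cm^2

1.90e-02


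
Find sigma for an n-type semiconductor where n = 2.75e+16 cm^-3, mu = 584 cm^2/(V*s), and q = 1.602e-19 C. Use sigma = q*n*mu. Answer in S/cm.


Step 1: sigma = q * n * mu
Step 2: sigma = 1.602e-19 * 2.75e+16 * 584
Step 3: sigma = 2.573e+00 S/cm

2.573e+00


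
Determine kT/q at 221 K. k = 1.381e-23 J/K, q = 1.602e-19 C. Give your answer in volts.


Step 1: kT = 1.381e-23 * 221 = 3.05201e-21 J
Step 2: Vt = kT/q = 3.05201e-21 / 1.602e-19
Step 3: Vt = 0.01905 V

0.01905


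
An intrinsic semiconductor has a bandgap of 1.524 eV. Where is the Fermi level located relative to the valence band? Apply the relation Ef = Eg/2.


Step 1: For an intrinsic semiconductor, the Fermi level sits at midgap.
Step 2: Ef = Eg / 2 = 1.524 / 2 = 0.762 eV

0.762


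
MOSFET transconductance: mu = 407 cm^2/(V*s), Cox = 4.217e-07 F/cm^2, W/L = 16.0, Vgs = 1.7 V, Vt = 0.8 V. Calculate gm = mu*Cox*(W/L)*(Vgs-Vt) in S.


Step 1: Vov = Vgs - Vt = 1.7 - 0.8 = 0.9 V
Step 2: gm = mu * Cox * (W/L) * Vov
Step 3: gm = 407 * 4.217e-07 * 16.0 * 0.9 = 2.47e-03 S

2.47e-03


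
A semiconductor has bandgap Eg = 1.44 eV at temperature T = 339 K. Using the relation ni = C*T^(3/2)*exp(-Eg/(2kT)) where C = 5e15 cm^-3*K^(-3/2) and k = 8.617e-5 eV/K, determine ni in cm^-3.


Step 1: Compute kT = 8.617e-5 * 339 = 0.02921163 eV
Step 2: Exponent = -Eg/(2kT) = -1.44/(2*0.02921163) = -24.64772
Step 3: T^(3/2) = 339^1.5 = 6241.65
Step 4: ni = 5e15 * 6241.65 * exp(-24.64772) = 6.16e+08 cm^-3

6.16e+08


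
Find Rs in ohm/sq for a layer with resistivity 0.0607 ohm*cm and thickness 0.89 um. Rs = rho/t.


Step 1: Convert thickness to cm: t = 0.89 um = 8.9000e-05 cm
Step 2: Rs = rho / t = 0.0607 / 8.9000e-05
Step 3: Rs = 682.0 ohm/sq

682.0


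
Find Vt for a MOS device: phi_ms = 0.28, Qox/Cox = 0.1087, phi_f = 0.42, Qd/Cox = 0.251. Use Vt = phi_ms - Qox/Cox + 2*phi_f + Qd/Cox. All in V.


Step 1: Vt = phi_ms - Qox/Cox + 2*phi_f + Qd/Cox
Step 2: Vt = 0.28 - 0.1087 + 2*0.42 + 0.251
Step 3: Vt = 0.28 - 0.1087 + 0.84 + 0.251
Step 4: Vt = 1.2623 V

1.2623


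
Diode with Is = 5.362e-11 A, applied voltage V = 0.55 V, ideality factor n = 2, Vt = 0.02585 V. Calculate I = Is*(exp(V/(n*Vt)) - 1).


Step 1: V/(n*Vt) = 0.55/(2*0.02585) = 10.6383
Step 2: exp(10.6383) = 4.1702e+04
Step 3: I = 5.362e-11 * (4.1702e+04 - 1) = 2.24e-06 A

2.24e-06


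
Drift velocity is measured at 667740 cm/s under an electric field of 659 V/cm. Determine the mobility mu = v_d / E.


Step 1: mu = v_d / E
Step 2: mu = 667740 / 659
Step 3: mu = 1013.26 cm^2/(V*s)

1013.26


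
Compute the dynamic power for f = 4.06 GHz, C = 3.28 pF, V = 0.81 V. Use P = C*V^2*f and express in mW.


Step 1: V^2 = 0.81^2 = 0.6561 V^2
Step 2: P = C*V^2*f = 3.28e-12 F * 0.6561 * 4.06e9 Hz
Step 3: P = 8.73715248e-03 W
Step 4: P = 8.737 mW

8.737


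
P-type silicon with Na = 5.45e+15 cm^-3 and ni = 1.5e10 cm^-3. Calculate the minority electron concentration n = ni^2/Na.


Step 1: Majority hole concentration p ≈ Na = 5.45e+15 cm^-3
Step 2: n = ni^2 / Na = (1.5e10)^2 / 5.45e+15
Step 3: n = 4.13e+04 cm^-3

4.13e+04


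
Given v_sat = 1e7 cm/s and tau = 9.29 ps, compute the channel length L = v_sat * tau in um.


Step 1: tau in seconds = 9.29 ps * 1e-12 = 9.2900e-12 s
Step 2: L = v_sat * tau = 1e7 * 9.2900e-12 = 9.2900e-05 cm
Step 3: L in um = 9.2900e-05 * 1e4 = 0.929 um

0.929


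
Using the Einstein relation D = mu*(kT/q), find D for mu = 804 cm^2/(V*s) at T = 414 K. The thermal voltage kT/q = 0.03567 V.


Step 1: D = mu * (kT/q)
Step 2: D = 804 * 0.03567
Step 3: D = 28.68 cm^2/s

28.68


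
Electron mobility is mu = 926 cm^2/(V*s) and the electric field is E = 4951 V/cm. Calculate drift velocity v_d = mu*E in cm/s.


Step 1: v_d = mu * E
Step 2: v_d = 926 * 4951 = 4584626
Step 3: v_d = 4.58e+06 cm/s

4.58e+06


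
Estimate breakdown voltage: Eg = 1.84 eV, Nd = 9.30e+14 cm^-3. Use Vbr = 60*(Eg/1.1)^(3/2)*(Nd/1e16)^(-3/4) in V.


Step 1: Eg/1.1 = 1.84/1.1 = 1.672727
Step 2: (Eg/1.1)^1.5 = 1.672727^1.5 = 2.163404
Step 3: (Nd/1e16)^(-0.75) = (0.093)^(-0.75) = 5.937967
Step 4: Vbr = 60 * 2.163404 * 5.937967 = 770.8 V

770.8


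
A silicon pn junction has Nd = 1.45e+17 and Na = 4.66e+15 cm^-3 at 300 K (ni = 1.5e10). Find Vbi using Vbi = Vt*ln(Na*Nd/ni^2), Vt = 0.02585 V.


Step 1: Compute Na*Nd/ni^2 = 4.66e+15 * 1.45e+17 / (1.5e10)^2 = 3.0031e+12
Step 2: ln(3.0031e+12) = 28.7307
Step 3: Vbi = 0.02585 * 28.7307 = 0.743 V

0.743


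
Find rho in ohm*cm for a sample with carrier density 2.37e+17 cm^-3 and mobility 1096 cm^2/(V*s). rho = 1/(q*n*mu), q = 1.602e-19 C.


Step 1: sigma = q * n * mu = 1.602e-19 * 2.37e+17 * 1096 = 4.16123e+01 S/cm
Step 2: rho = 1 / sigma = 1 / 4.16123e+01 = 0.02403 ohm*cm

0.02403


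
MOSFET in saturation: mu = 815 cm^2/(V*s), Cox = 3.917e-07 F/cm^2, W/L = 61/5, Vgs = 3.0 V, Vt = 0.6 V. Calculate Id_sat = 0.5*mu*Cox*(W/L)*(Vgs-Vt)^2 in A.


Step 1: Overdrive voltage Vov = Vgs - Vt = 3.0 - 0.6 = 2.4 V
Step 2: W/L = 61/5 = 12.2
Step 3: Id = 0.5 * 815 * 3.917e-07 * 12.2 * 2.4^2
Step 4: Id = 1.12e-02 A

1.12e-02


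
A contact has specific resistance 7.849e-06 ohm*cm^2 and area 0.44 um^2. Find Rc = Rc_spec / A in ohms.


Step 1: Convert area to cm^2: 0.44 um^2 = 4.4000e-09 cm^2
Step 2: Rc = Rc_spec / A = 7.849e-06 / 4.4000e-09
Step 3: Rc = 1.78e+03 ohms

1.78e+03


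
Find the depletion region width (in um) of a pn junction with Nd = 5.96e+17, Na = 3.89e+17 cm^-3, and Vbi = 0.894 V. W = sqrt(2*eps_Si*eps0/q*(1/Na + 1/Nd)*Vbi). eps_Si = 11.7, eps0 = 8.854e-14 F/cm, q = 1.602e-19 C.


Step 1: 1/Na + 1/Nd = 1/3.89e+17 + 1/5.96e+17 = 4.24855e-18
Step 2: 2*eps*eps0/q = 2*11.7*8.854e-14/1.602e-19 = 1.293281e+07
Step 3: W^2 = 1.293281e+07 * 4.24855e-18 * 0.894 = 4.91214e-11
Step 4: W = sqrt(4.91214e-11) = 7.009e-06 cm = 0.07009 um

0.07009


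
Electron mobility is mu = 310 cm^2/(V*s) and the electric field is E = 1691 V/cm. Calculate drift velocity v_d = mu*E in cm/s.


Step 1: v_d = mu * E
Step 2: v_d = 310 * 1691 = 524210
Step 3: v_d = 5.24e+05 cm/s

5.24e+05


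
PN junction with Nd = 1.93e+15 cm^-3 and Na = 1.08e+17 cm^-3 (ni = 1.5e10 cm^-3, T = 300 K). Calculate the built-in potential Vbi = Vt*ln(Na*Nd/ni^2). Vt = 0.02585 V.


Step 1: Compute Na*Nd/ni^2 = 1.08e+17 * 1.93e+15 / (1.5e10)^2 = 9.2640e+11
Step 2: ln(9.2640e+11) = 27.5546
Step 3: Vbi = 0.02585 * 27.5546 = 0.712 V

0.712


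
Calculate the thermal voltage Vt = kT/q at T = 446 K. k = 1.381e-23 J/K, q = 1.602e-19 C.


Step 1: kT = 1.381e-23 * 446 = 6.15926e-21 J
Step 2: Vt = kT/q = 6.15926e-21 / 1.602e-19
Step 3: Vt = 0.03845 V

0.03845


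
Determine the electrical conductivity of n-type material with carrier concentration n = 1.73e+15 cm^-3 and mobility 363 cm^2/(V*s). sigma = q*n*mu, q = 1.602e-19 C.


Step 1: sigma = q * n * mu
Step 2: sigma = 1.602e-19 * 1.73e+15 * 363
Step 3: sigma = 1.006e-01 S/cm

1.006e-01


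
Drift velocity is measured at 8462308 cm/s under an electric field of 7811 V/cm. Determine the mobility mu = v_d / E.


Step 1: mu = v_d / E
Step 2: mu = 8462308 / 7811
Step 3: mu = 1083.38 cm^2/(V*s)

1083.38


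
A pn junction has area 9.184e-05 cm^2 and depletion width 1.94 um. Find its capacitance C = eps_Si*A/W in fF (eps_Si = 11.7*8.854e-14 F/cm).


Step 1: eps_Si = 11.7 * 8.854e-14 = 1.035918e-12 F/cm
Step 2: W in cm = 1.94 * 1e-4 = 1.94e-04 cm
Step 3: C = 1.035918e-12 * 9.184e-05 / 1.94e-04 = 4.904057e-13 F
Step 4: C = 490.41 fF

490.41


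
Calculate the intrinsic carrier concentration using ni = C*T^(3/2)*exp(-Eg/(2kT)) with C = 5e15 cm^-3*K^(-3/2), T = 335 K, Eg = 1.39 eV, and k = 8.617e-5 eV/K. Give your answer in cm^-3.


Step 1: Compute kT = 8.617e-5 * 335 = 0.02886695 eV
Step 2: Exponent = -Eg/(2kT) = -1.39/(2*0.02886695) = -24.07598
Step 3: T^(3/2) = 335^1.5 = 6131.51
Step 4: ni = 5e15 * 6131.51 * exp(-24.07598) = 1.07e+09 cm^-3

1.07e+09


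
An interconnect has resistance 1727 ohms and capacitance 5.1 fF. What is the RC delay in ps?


Step 1: tau = R * C
Step 2: tau = 1727 * 5.1 fF = 1727 * 5.1e-15 F
Step 3: tau = 8.8077e-12 s = 8.8077 ps

8.8077


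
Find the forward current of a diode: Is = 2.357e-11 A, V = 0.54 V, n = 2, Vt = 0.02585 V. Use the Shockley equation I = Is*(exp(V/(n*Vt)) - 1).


Step 1: V/(n*Vt) = 0.54/(2*0.02585) = 10.4449
Step 2: exp(10.4449) = 3.4369e+04
Step 3: I = 2.357e-11 * (3.4369e+04 - 1) = 8.10e-07 A

8.10e-07


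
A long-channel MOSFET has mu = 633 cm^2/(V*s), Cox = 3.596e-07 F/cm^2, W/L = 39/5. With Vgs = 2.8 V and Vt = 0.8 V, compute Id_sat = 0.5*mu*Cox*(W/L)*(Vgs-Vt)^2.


Step 1: Overdrive voltage Vov = Vgs - Vt = 2.8 - 0.8 = 2.0 V
Step 2: W/L = 39/5 = 7.8
Step 3: Id = 0.5 * 633 * 3.596e-07 * 7.8 * 2.0^2
Step 4: Id = 3.55e-03 A

3.55e-03


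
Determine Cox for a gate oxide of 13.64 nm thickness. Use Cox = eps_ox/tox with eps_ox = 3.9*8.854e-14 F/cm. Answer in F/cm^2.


Step 1: eps_ox = 3.9 * 8.854e-14 = 3.45306e-13 F/cm
Step 2: tox in cm = 13.64 nm * 1e-7 = 1.3640e-06 cm
Step 3: Cox = 3.45306e-13 / 1.3640e-06 = 2.53e-07 F/cm^2

2.53e-07


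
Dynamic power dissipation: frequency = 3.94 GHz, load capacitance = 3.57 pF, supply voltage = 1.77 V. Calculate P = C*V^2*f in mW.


Step 1: V^2 = 1.77^2 = 3.1329 V^2
Step 2: P = C*V^2*f = 3.57e-12 F * 3.1329 * 3.94e9 Hz
Step 3: P = 4.406674482e-02 W
Step 4: P = 44.067 mW

44.067


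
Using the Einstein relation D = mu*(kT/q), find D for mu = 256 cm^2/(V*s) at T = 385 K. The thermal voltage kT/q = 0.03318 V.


Step 1: D = mu * (kT/q)
Step 2: D = 256 * 0.03318
Step 3: D = 8.49 cm^2/s

8.49


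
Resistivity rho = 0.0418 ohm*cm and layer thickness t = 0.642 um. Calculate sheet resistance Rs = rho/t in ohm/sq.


Step 1: Convert thickness to cm: t = 0.642 um = 6.4200e-05 cm
Step 2: Rs = rho / t = 0.0418 / 6.4200e-05
Step 3: Rs = 651.1 ohm/sq

651.1


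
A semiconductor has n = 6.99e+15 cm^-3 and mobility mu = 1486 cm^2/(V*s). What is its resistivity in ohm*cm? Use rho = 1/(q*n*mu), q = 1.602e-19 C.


Step 1: sigma = q * n * mu = 1.602e-19 * 6.99e+15 * 1486 = 1.66402e+00 S/cm
Step 2: rho = 1 / sigma = 1 / 1.66402e+00 = 0.601 ohm*cm

0.601


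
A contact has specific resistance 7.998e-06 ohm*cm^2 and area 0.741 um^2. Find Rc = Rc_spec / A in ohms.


Step 1: Convert area to cm^2: 0.741 um^2 = 7.4100e-09 cm^2
Step 2: Rc = Rc_spec / A = 7.998e-06 / 7.4100e-09
Step 3: Rc = 1.08e+03 ohms

1.08e+03


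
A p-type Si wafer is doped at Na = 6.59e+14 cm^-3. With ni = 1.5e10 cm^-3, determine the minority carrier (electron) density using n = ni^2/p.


Step 1: Majority hole concentration p ≈ Na = 6.59e+14 cm^-3
Step 2: n = ni^2 / Na = (1.5e10)^2 / 6.59e+14
Step 3: n = 3.41e+05 cm^-3

3.41e+05


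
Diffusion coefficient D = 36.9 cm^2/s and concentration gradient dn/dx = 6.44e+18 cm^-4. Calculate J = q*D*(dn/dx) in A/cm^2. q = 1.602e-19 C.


Step 1: J = q * D * (dn/dx)
Step 2: J = 1.602e-19 * 36.9 * 6.44e+18
Step 3: J = 3.81e+01 A/cm^2

3.81e+01


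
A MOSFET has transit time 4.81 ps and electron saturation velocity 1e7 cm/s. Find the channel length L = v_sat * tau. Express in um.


Step 1: tau in seconds = 4.81 ps * 1e-12 = 4.8100e-12 s
Step 2: L = v_sat * tau = 1e7 * 4.8100e-12 = 4.8100e-05 cm
Step 3: L in um = 4.8100e-05 * 1e4 = 0.481 um

0.481


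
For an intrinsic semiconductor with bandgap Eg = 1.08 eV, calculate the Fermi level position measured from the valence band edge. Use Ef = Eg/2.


Step 1: For an intrinsic semiconductor, the Fermi level sits at midgap.
Step 2: Ef = Eg / 2 = 1.08 / 2 = 0.54 eV

0.54


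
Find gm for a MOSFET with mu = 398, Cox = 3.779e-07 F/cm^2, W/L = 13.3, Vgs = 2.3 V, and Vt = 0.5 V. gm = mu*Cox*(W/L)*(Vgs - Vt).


Step 1: Vov = Vgs - Vt = 2.3 - 0.5 = 1.8 V
Step 2: gm = mu * Cox * (W/L) * Vov
Step 3: gm = 398 * 3.779e-07 * 13.3 * 1.8 = 3.60e-03 S

3.60e-03


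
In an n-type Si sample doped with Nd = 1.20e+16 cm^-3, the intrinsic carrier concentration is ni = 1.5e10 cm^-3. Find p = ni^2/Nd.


Step 1: Since Nd >> ni, n ≈ Nd = 1.20e+16 cm^-3
Step 2: p = ni^2 / n = (1.5e10)^2 / 1.20e+16
Step 3: p = 2.25e20 / 1.20e+16 = 1.88e+04 cm^-3

1.88e+04


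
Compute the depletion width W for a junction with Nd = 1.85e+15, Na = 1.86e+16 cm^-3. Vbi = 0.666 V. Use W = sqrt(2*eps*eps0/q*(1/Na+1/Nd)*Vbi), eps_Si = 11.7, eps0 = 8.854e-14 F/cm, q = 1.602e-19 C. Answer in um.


Step 1: 1/Na + 1/Nd = 1/1.86e+16 + 1/1.85e+15 = 5.94304e-16
Step 2: 2*eps*eps0/q = 2*11.7*8.854e-14/1.602e-19 = 1.293281e+07
Step 3: W^2 = 1.293281e+07 * 5.94304e-16 * 0.666 = 5.11889e-09
Step 4: W = sqrt(5.11889e-09) = 7.155e-05 cm = 0.7155 um

0.7155


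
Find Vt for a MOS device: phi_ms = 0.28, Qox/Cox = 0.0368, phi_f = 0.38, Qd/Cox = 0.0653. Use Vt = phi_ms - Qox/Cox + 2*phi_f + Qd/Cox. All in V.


Step 1: Vt = phi_ms - Qox/Cox + 2*phi_f + Qd/Cox
Step 2: Vt = 0.28 - 0.0368 + 2*0.38 + 0.0653
Step 3: Vt = 0.28 - 0.0368 + 0.76 + 0.0653
Step 4: Vt = 1.0685 V

1.0685


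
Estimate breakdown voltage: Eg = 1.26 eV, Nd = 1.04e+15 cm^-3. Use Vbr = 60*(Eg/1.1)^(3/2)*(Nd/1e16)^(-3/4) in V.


Step 1: Eg/1.1 = 1.26/1.1 = 1.145455
Step 2: (Eg/1.1)^1.5 = 1.145455^1.5 = 1.225934
Step 3: (Nd/1e16)^(-0.75) = (0.104)^(-0.75) = 5.460407
Step 4: Vbr = 60 * 1.225934 * 5.460407 = 401.6 V

401.6


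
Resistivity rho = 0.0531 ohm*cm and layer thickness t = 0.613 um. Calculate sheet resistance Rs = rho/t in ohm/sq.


Step 1: Convert thickness to cm: t = 0.613 um = 6.1300e-05 cm
Step 2: Rs = rho / t = 0.0531 / 6.1300e-05
Step 3: Rs = 866.2 ohm/sq

866.2


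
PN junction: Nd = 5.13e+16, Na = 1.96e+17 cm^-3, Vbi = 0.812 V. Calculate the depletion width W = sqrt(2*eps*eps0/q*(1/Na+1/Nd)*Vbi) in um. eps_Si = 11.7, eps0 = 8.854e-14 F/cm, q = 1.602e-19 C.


Step 1: 1/Na + 1/Nd = 1/1.96e+17 + 1/5.13e+16 = 2.45952e-17
Step 2: 2*eps*eps0/q = 2*11.7*8.854e-14/1.602e-19 = 1.293281e+07
Step 3: W^2 = 1.293281e+07 * 2.45952e-17 * 0.812 = 2.58285e-10
Step 4: W = sqrt(2.58285e-10) = 1.607e-05 cm = 0.1607 um

0.1607


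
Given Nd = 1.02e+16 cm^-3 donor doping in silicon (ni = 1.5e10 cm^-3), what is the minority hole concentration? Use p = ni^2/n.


Step 1: Since Nd >> ni, n ≈ Nd = 1.02e+16 cm^-3
Step 2: p = ni^2 / n = (1.5e10)^2 / 1.02e+16
Step 3: p = 2.25e20 / 1.02e+16 = 2.21e+04 cm^-3

2.21e+04


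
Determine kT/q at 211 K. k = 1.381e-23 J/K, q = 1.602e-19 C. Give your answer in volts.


Step 1: kT = 1.381e-23 * 211 = 2.91391e-21 J
Step 2: Vt = kT/q = 2.91391e-21 / 1.602e-19
Step 3: Vt = 0.01819 V

0.01819


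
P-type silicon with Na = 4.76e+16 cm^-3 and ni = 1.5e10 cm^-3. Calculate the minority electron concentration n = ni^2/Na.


Step 1: Majority hole concentration p ≈ Na = 4.76e+16 cm^-3
Step 2: n = ni^2 / Na = (1.5e10)^2 / 4.76e+16
Step 3: n = 4.73e+03 cm^-3

4.73e+03


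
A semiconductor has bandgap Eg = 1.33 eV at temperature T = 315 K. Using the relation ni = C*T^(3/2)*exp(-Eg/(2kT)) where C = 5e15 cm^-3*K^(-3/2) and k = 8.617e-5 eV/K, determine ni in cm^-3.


Step 1: Compute kT = 8.617e-5 * 315 = 0.02714355 eV
Step 2: Exponent = -Eg/(2kT) = -1.33/(2*0.02714355) = -24.49937
Step 3: T^(3/2) = 315^1.5 = 5590.70
Step 4: ni = 5e15 * 5590.70 * exp(-24.49937) = 6.40e+08 cm^-3

6.40e+08


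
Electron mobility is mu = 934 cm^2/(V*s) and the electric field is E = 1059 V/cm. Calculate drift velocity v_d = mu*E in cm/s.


Step 1: v_d = mu * E
Step 2: v_d = 934 * 1059 = 989106
Step 3: v_d = 9.89e+05 cm/s

9.89e+05


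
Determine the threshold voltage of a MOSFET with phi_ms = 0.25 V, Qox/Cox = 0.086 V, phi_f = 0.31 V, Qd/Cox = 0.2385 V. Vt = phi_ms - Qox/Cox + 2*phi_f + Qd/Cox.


Step 1: Vt = phi_ms - Qox/Cox + 2*phi_f + Qd/Cox
Step 2: Vt = 0.25 - 0.086 + 2*0.31 + 0.2385
Step 3: Vt = 0.25 - 0.086 + 0.62 + 0.2385
Step 4: Vt = 1.0225 V

1.0225


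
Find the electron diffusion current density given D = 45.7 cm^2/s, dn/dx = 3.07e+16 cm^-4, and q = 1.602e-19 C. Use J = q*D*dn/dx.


Step 1: J = q * D * (dn/dx)
Step 2: J = 1.602e-19 * 45.7 * 3.07e+16
Step 3: J = 2.25e-01 A/cm^2

2.25e-01


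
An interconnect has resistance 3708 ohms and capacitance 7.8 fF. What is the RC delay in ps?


Step 1: tau = R * C
Step 2: tau = 3708 * 7.8 fF = 3708 * 7.8e-15 F
Step 3: tau = 2.89224e-11 s = 28.9224 ps

28.9224


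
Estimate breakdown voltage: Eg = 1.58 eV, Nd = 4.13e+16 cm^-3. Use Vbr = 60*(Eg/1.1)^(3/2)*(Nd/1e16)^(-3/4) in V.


Step 1: Eg/1.1 = 1.58/1.1 = 1.436364
Step 2: (Eg/1.1)^1.5 = 1.436364^1.5 = 1.721459
Step 3: (Nd/1e16)^(-0.75) = (4.13)^(-0.75) = 0.345174
Step 4: Vbr = 60 * 1.721459 * 0.345174 = 35.7 V

35.7


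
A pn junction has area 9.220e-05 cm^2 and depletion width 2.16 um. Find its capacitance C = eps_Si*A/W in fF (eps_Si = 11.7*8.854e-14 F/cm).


Step 1: eps_Si = 11.7 * 8.854e-14 = 1.035918e-12 F/cm
Step 2: W in cm = 2.16 * 1e-4 = 2.16e-04 cm
Step 3: C = 1.035918e-12 * 9.220e-05 / 2.16e-04 = 4.421835e-13 F
Step 4: C = 442.18 fF

442.18


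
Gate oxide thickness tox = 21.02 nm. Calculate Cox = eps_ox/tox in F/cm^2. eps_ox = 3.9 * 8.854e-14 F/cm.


Step 1: eps_ox = 3.9 * 8.854e-14 = 3.45306e-13 F/cm
Step 2: tox in cm = 21.02 nm * 1e-7 = 2.1020e-06 cm
Step 3: Cox = 3.45306e-13 / 2.1020e-06 = 1.64e-07 F/cm^2

1.64e-07


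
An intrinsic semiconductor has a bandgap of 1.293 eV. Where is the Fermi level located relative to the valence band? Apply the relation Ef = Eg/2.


Step 1: For an intrinsic semiconductor, the Fermi level sits at midgap.
Step 2: Ef = Eg / 2 = 1.293 / 2 = 0.6465 eV

0.6465


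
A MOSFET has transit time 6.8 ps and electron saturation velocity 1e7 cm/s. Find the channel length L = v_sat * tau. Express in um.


Step 1: tau in seconds = 6.8 ps * 1e-12 = 6.8000e-12 s
Step 2: L = v_sat * tau = 1e7 * 6.8000e-12 = 6.8000e-05 cm
Step 3: L in um = 6.8000e-05 * 1e4 = 0.68 um

0.68


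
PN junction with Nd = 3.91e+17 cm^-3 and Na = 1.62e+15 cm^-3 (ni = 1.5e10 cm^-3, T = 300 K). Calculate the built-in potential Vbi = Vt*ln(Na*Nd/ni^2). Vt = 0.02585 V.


Step 1: Compute Na*Nd/ni^2 = 1.62e+15 * 3.91e+17 / (1.5e10)^2 = 2.8152e+12
Step 2: ln(2.8152e+12) = 28.6661
Step 3: Vbi = 0.02585 * 28.6661 = 0.741 V

0.741


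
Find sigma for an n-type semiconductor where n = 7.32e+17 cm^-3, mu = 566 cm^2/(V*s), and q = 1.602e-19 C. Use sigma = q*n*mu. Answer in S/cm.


Step 1: sigma = q * n * mu
Step 2: sigma = 1.602e-19 * 7.32e+17 * 566
Step 3: sigma = 6.637e+01 S/cm

6.637e+01


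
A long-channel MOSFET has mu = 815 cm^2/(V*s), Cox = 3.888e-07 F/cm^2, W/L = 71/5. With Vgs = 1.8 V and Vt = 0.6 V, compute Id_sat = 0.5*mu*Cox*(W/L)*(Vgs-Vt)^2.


Step 1: Overdrive voltage Vov = Vgs - Vt = 1.8 - 0.6 = 1.2 V
Step 2: W/L = 71/5 = 14.2
Step 3: Id = 0.5 * 815 * 3.888e-07 * 14.2 * 1.2^2
Step 4: Id = 3.24e-03 A

3.24e-03


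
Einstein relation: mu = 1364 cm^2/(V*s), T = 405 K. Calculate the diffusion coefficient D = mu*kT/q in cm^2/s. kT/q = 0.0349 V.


Step 1: D = mu * (kT/q)
Step 2: D = 1364 * 0.0349
Step 3: D = 47.6 cm^2/s

47.6


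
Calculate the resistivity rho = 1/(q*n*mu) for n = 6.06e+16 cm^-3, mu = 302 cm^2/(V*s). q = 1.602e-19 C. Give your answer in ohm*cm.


Step 1: sigma = q * n * mu = 1.602e-19 * 6.06e+16 * 302 = 2.93185e+00 S/cm
Step 2: rho = 1 / sigma = 1 / 2.93185e+00 = 0.3411 ohm*cm

0.3411


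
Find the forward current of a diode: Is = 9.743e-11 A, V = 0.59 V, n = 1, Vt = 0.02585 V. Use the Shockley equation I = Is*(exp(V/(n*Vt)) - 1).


Step 1: V/(n*Vt) = 0.59/(1*0.02585) = 22.8240
Step 2: exp(22.8240) = 8.1722e+09
Step 3: I = 9.743e-11 * (8.1722e+09 - 1) = 7.96e-01 A

7.96e-01


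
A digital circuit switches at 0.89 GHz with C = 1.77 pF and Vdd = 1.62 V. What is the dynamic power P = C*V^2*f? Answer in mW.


Step 1: V^2 = 1.62^2 = 2.6244 V^2
Step 2: P = C*V^2*f = 1.77e-12 F * 2.6244 * 0.89e9 Hz
Step 3: P = 4.13421732e-03 W
Step 4: P = 4.134 mW

4.134


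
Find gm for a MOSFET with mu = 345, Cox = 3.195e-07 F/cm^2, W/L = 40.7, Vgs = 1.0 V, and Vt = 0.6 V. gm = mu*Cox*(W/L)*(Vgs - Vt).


Step 1: Vov = Vgs - Vt = 1.0 - 0.6 = 0.4 V
Step 2: gm = mu * Cox * (W/L) * Vov
Step 3: gm = 345 * 3.195e-07 * 40.7 * 0.4 = 1.79e-03 S

1.79e-03


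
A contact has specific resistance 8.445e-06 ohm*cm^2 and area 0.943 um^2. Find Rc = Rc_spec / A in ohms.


Step 1: Convert area to cm^2: 0.943 um^2 = 9.4300e-09 cm^2
Step 2: Rc = Rc_spec / A = 8.445e-06 / 9.4300e-09
Step 3: Rc = 8.96e+02 ohms

8.96e+02


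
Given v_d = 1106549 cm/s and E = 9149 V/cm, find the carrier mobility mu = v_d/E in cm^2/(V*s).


Step 1: mu = v_d / E
Step 2: mu = 1106549 / 9149
Step 3: mu = 120.95 cm^2/(V*s)

120.95


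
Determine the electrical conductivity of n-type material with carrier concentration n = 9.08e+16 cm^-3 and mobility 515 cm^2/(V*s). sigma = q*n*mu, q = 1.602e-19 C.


Step 1: sigma = q * n * mu
Step 2: sigma = 1.602e-19 * 9.08e+16 * 515
Step 3: sigma = 7.491e+00 S/cm

7.491e+00


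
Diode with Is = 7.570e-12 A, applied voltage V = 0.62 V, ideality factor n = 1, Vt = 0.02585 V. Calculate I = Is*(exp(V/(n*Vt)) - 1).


Step 1: V/(n*Vt) = 0.62/(1*0.02585) = 23.9845
Step 2: exp(23.9845) = 2.6082e+10
Step 3: I = 7.570e-12 * (2.6082e+10 - 1) = 1.97e-01 A

1.97e-01


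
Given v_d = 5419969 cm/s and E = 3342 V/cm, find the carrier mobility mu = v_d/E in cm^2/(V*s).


Step 1: mu = v_d / E
Step 2: mu = 5419969 / 3342
Step 3: mu = 1621.77 cm^2/(V*s)

1621.77


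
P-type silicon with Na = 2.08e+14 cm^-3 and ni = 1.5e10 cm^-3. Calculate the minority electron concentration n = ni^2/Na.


Step 1: Majority hole concentration p ≈ Na = 2.08e+14 cm^-3
Step 2: n = ni^2 / Na = (1.5e10)^2 / 2.08e+14
Step 3: n = 1.08e+06 cm^-3

1.08e+06


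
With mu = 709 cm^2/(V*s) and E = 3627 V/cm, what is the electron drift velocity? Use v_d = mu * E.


Step 1: v_d = mu * E
Step 2: v_d = 709 * 3627 = 2571543
Step 3: v_d = 2.57e+06 cm/s

2.57e+06


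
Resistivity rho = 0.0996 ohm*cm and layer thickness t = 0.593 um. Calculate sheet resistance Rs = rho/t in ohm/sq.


Step 1: Convert thickness to cm: t = 0.593 um = 5.9300e-05 cm
Step 2: Rs = rho / t = 0.0996 / 5.9300e-05
Step 3: Rs = 1679.6 ohm/sq

1679.6


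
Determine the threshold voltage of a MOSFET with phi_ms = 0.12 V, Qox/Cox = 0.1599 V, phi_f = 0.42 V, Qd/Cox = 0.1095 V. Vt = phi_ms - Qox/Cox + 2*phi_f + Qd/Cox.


Step 1: Vt = phi_ms - Qox/Cox + 2*phi_f + Qd/Cox
Step 2: Vt = 0.12 - 0.1599 + 2*0.42 + 0.1095
Step 3: Vt = 0.12 - 0.1599 + 0.84 + 0.1095
Step 4: Vt = 0.9096 V

0.9096


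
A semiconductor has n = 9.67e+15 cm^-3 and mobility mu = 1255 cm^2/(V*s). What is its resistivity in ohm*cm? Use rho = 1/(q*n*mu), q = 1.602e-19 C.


Step 1: sigma = q * n * mu = 1.602e-19 * 9.67e+15 * 1255 = 1.94416e+00 S/cm
Step 2: rho = 1 / sigma = 1 / 1.94416e+00 = 0.5144 ohm*cm

0.5144


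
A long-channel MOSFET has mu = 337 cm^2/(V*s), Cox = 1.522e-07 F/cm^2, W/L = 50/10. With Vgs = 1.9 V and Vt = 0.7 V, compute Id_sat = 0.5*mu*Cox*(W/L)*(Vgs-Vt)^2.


Step 1: Overdrive voltage Vov = Vgs - Vt = 1.9 - 0.7 = 1.2 V
Step 2: W/L = 50/10 = 5
Step 3: Id = 0.5 * 337 * 1.522e-07 * 5 * 1.2^2
Step 4: Id = 1.85e-04 A

1.85e-04


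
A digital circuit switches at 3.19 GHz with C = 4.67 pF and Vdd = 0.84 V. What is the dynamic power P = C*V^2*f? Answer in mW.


Step 1: V^2 = 0.84^2 = 0.7056 V^2
Step 2: P = C*V^2*f = 4.67e-12 F * 0.7056 * 3.19e9 Hz
Step 3: P = 1.051153488e-02 W
Step 4: P = 10.512 mW

10.512


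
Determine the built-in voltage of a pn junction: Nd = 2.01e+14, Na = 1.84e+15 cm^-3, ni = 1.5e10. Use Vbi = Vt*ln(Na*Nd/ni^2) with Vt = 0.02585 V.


Step 1: Compute Na*Nd/ni^2 = 1.84e+15 * 2.01e+14 / (1.5e10)^2 = 1.6437e+09
Step 2: ln(1.6437e+09) = 21.2202
Step 3: Vbi = 0.02585 * 21.2202 = 0.549 V

0.549


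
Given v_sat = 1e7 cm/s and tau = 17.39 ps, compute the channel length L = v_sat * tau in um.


Step 1: tau in seconds = 17.39 ps * 1e-12 = 1.7390e-11 s
Step 2: L = v_sat * tau = 1e7 * 1.7390e-11 = 1.7390e-04 cm
Step 3: L in um = 1.7390e-04 * 1e4 = 1.739 um

1.739


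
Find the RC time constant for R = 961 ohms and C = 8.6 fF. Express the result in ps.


Step 1: tau = R * C
Step 2: tau = 961 * 8.6 fF = 961 * 8.6e-15 F
Step 3: tau = 8.2646e-12 s = 8.2646 ps

8.2646


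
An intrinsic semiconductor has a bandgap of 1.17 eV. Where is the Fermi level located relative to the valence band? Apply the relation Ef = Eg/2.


Step 1: For an intrinsic semiconductor, the Fermi level sits at midgap.
Step 2: Ef = Eg / 2 = 1.17 / 2 = 0.585 eV

0.585


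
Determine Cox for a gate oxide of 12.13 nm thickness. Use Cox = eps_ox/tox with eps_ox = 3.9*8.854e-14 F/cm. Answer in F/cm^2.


Step 1: eps_ox = 3.9 * 8.854e-14 = 3.45306e-13 F/cm
Step 2: tox in cm = 12.13 nm * 1e-7 = 1.2130e-06 cm
Step 3: Cox = 3.45306e-13 / 1.2130e-06 = 2.85e-07 F/cm^2

2.85e-07


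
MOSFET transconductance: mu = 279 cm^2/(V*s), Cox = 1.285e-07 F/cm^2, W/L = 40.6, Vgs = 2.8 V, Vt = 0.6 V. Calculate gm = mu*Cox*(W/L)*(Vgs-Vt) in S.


Step 1: Vov = Vgs - Vt = 2.8 - 0.6 = 2.2 V
Step 2: gm = mu * Cox * (W/L) * Vov
Step 3: gm = 279 * 1.285e-07 * 40.6 * 2.2 = 3.20e-03 S

3.20e-03


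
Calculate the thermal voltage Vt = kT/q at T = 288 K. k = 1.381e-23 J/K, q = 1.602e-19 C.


Step 1: kT = 1.381e-23 * 288 = 3.97728e-21 J
Step 2: Vt = kT/q = 3.97728e-21 / 1.602e-19
Step 3: Vt = 0.02483 V

0.02483


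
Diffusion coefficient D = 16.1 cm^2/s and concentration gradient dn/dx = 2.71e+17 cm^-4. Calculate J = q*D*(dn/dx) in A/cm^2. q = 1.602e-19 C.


Step 1: J = q * D * (dn/dx)
Step 2: J = 1.602e-19 * 16.1 * 2.71e+17
Step 3: J = 6.99e-01 A/cm^2

6.99e-01


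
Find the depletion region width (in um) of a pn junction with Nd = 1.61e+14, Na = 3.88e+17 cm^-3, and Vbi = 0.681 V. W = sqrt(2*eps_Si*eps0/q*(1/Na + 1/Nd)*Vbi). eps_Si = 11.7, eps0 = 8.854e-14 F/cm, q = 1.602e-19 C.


Step 1: 1/Na + 1/Nd = 1/3.88e+17 + 1/1.61e+14 = 6.21376e-15
Step 2: 2*eps*eps0/q = 2*11.7*8.854e-14/1.602e-19 = 1.293281e+07
Step 3: W^2 = 1.293281e+07 * 6.21376e-15 * 0.681 = 5.47261e-08
Step 4: W = sqrt(5.47261e-08) = 2.339e-04 cm = 2.339 um

2.339


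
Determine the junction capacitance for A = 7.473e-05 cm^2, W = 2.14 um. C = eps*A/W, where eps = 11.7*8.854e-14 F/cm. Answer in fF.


Step 1: eps_Si = 11.7 * 8.854e-14 = 1.035918e-12 F/cm
Step 2: W in cm = 2.14 * 1e-4 = 2.14e-04 cm
Step 3: C = 1.035918e-12 * 7.473e-05 / 2.14e-04 = 3.617484e-13 F
Step 4: C = 361.75 fF

361.75


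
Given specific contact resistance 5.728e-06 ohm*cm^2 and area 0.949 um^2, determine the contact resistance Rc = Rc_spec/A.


Step 1: Convert area to cm^2: 0.949 um^2 = 9.4900e-09 cm^2
Step 2: Rc = Rc_spec / A = 5.728e-06 / 9.4900e-09
Step 3: Rc = 6.04e+02 ohms

6.04e+02


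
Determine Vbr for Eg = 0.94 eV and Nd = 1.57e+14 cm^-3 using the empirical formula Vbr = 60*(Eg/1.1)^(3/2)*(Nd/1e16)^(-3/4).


Step 1: Eg/1.1 = 0.94/1.1 = 0.854545
Step 2: (Eg/1.1)^1.5 = 0.854545^1.5 = 0.789955
Step 3: (Nd/1e16)^(-0.75) = (0.0157)^(-0.75) = 22.546299
Step 4: Vbr = 60 * 0.789955 * 22.546299 = 1068.6 V

1068.6


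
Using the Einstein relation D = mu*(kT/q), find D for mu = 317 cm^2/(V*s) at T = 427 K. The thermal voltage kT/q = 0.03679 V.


Step 1: D = mu * (kT/q)
Step 2: D = 317 * 0.03679
Step 3: D = 11.66 cm^2/s

11.66


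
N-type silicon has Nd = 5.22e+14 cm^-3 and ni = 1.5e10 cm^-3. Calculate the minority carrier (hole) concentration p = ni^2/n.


Step 1: Since Nd >> ni, n ≈ Nd = 5.22e+14 cm^-3
Step 2: p = ni^2 / n = (1.5e10)^2 / 5.22e+14
Step 3: p = 2.25e20 / 5.22e+14 = 4.31e+05 cm^-3

4.31e+05


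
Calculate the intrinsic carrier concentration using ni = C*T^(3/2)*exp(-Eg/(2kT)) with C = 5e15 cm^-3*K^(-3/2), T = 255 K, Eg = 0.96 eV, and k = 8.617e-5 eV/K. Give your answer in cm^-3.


Step 1: Compute kT = 8.617e-5 * 255 = 0.02197335 eV
Step 2: Exponent = -Eg/(2kT) = -0.96/(2*0.02197335) = -21.84464
Step 3: T^(3/2) = 255^1.5 = 4072.02
Step 4: ni = 5e15 * 4072.02 * exp(-21.84464) = 6.63e+09 cm^-3

6.63e+09


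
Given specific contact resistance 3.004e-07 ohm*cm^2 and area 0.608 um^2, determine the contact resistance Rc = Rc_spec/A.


Step 1: Convert area to cm^2: 0.608 um^2 = 6.0800e-09 cm^2
Step 2: Rc = Rc_spec / A = 3.004e-07 / 6.0800e-09
Step 3: Rc = 4.94e+01 ohms

4.94e+01


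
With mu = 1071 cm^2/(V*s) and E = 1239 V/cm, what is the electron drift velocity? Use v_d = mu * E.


Step 1: v_d = mu * E
Step 2: v_d = 1071 * 1239 = 1326969
Step 3: v_d = 1.33e+06 cm/s

1.33e+06


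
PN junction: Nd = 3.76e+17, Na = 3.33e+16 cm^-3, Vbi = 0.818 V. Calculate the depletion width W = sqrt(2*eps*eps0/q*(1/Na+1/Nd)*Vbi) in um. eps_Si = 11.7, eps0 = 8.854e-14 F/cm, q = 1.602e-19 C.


Step 1: 1/Na + 1/Nd = 1/3.33e+16 + 1/3.76e+17 = 3.26896e-17
Step 2: 2*eps*eps0/q = 2*11.7*8.854e-14/1.602e-19 = 1.293281e+07
Step 3: W^2 = 1.293281e+07 * 3.26896e-17 * 0.818 = 3.45825e-10
Step 4: W = sqrt(3.45825e-10) = 1.860e-05 cm = 0.186 um

0.186


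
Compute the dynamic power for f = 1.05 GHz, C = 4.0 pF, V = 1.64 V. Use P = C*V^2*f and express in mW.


Step 1: V^2 = 1.64^2 = 2.6896 V^2
Step 2: P = C*V^2*f = 4.0e-12 F * 2.6896 * 1.05e9 Hz
Step 3: P = 1.129632e-02 W
Step 4: P = 11.296 mW

11.296


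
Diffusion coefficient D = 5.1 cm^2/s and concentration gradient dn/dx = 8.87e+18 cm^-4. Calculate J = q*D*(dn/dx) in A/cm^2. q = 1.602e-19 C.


Step 1: J = q * D * (dn/dx)
Step 2: J = 1.602e-19 * 5.1 * 8.87e+18
Step 3: J = 7.25e+00 A/cm^2

7.25e+00


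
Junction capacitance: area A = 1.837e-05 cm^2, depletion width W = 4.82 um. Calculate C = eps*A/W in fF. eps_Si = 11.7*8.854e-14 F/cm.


Step 1: eps_Si = 11.7 * 8.854e-14 = 1.035918e-12 F/cm
Step 2: W in cm = 4.82 * 1e-4 = 4.82e-04 cm
Step 3: C = 1.035918e-12 * 1.837e-05 / 4.82e-04 = 3.948094e-14 F
Step 4: C = 39.48 fF

39.48


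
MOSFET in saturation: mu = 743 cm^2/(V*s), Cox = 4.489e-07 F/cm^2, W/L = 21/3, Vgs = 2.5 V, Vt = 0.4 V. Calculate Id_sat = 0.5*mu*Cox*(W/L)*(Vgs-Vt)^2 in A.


Step 1: Overdrive voltage Vov = Vgs - Vt = 2.5 - 0.4 = 2.1 V
Step 2: W/L = 21/3 = 7
Step 3: Id = 0.5 * 743 * 4.489e-07 * 7 * 2.1^2
Step 4: Id = 5.15e-03 A

5.15e-03


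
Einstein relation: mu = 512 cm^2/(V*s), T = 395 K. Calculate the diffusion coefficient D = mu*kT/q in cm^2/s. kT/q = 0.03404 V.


Step 1: D = mu * (kT/q)
Step 2: D = 512 * 0.03404
Step 3: D = 17.43 cm^2/s

17.43


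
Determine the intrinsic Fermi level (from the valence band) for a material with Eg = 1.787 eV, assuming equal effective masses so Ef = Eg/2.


Step 1: For an intrinsic semiconductor, the Fermi level sits at midgap.
Step 2: Ef = Eg / 2 = 1.787 / 2 = 0.8935 eV

0.8935


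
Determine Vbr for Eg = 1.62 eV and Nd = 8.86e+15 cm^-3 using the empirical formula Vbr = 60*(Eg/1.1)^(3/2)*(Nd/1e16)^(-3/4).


Step 1: Eg/1.1 = 1.62/1.1 = 1.472727
Step 2: (Eg/1.1)^1.5 = 1.472727^1.5 = 1.787242
Step 3: (Nd/1e16)^(-0.75) = (0.886)^(-0.75) = 1.095027
Step 4: Vbr = 60 * 1.787242 * 1.095027 = 117.4 V

117.4


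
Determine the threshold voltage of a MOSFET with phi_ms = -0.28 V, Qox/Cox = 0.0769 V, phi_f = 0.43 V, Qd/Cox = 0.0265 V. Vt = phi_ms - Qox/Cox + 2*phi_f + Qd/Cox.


Step 1: Vt = phi_ms - Qox/Cox + 2*phi_f + Qd/Cox
Step 2: Vt = -0.28 - 0.0769 + 2*0.43 + 0.0265
Step 3: Vt = -0.28 - 0.0769 + 0.86 + 0.0265
Step 4: Vt = 0.5296 V

0.5296
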